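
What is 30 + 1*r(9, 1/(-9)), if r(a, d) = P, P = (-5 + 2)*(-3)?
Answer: 39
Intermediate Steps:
P = 9 (P = -3*(-3) = 9)
r(a, d) = 9
30 + 1*r(9, 1/(-9)) = 30 + 1*9 = 30 + 9 = 39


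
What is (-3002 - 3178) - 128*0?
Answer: -6180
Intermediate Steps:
(-3002 - 3178) - 128*0 = -6180 + 0 = -6180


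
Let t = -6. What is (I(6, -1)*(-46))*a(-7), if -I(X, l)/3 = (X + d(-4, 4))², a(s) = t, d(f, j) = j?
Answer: -82800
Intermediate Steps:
a(s) = -6
I(X, l) = -3*(4 + X)² (I(X, l) = -3*(X + 4)² = -3*(4 + X)²)
(I(6, -1)*(-46))*a(-7) = (-3*(4 + 6)²*(-46))*(-6) = (-3*10²*(-46))*(-6) = (-3*100*(-46))*(-6) = -300*(-46)*(-6) = 13800*(-6) = -82800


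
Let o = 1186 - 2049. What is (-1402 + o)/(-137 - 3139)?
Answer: 755/1092 ≈ 0.69139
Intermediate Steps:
o = -863
(-1402 + o)/(-137 - 3139) = (-1402 - 863)/(-137 - 3139) = -2265/(-3276) = -2265*(-1/3276) = 755/1092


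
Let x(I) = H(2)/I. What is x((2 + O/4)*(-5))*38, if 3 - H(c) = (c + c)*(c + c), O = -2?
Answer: 988/15 ≈ 65.867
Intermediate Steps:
H(c) = 3 - 4*c² (H(c) = 3 - (c + c)*(c + c) = 3 - 2*c*2*c = 3 - 4*c²)
x(I) = -13/I (x(I) = (3 - 4*2²)/I = (3 - 4*4)/I = (3 - 16)/I = -13/I)
x((2 + O/4)*(-5))*38 = -13*(-1/(5*(2 - 2/4)))*38 = -13*(-1/(5*(2 - 2*¼)))*38 = -13*(-1/(5*(2 - ½)))*38 = -13/((3/2)*(-5))*38 = -13/(-15/2)*38 = -13*(-2/15)*38 = (26/15)*38 = 988/15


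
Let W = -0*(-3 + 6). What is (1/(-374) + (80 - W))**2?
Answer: 895146561/139876 ≈ 6399.6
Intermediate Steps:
W = 0 (W = -0*3 = -13*0 = 0)
(1/(-374) + (80 - W))**2 = (1/(-374) + (80 - 1*0))**2 = (-1/374 + (80 + 0))**2 = (-1/374 + 80)**2 = (29919/374)**2 = 895146561/139876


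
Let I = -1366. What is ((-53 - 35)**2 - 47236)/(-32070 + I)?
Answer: 9873/8359 ≈ 1.1811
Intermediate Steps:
((-53 - 35)**2 - 47236)/(-32070 + I) = ((-53 - 35)**2 - 47236)/(-32070 - 1366) = ((-88)**2 - 47236)/(-33436) = (7744 - 47236)*(-1/33436) = -39492*(-1/33436) = 9873/8359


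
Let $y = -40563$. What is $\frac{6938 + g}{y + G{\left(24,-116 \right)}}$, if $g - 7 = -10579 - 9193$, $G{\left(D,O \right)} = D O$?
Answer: $\frac{12827}{43347} \approx 0.29591$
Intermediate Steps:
$g = -19765$ ($g = 7 - 19772 = -19765$)
$\frac{6938 + g}{y + G{\left(24,-116 \right)}} = \frac{6938 - 19765}{-40563 + 24 \left(-116\right)} = - \frac{12827}{-40563 - 2784} = - \frac{12827}{-43347} = \left(-12827\right) \left(- \frac{1}{43347}\right) = \frac{12827}{43347}$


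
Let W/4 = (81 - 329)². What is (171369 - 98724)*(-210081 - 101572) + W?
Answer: -22639786169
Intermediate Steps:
W = 246016 (W = 4*(81 - 329)² = 4*(-248)² = 4*61504 = 246016)
(171369 - 98724)*(-210081 - 101572) + W = (171369 - 98724)*(-210081 - 101572) + 246016 = 72645*(-311653) + 246016 = -22640032185 + 246016 = -22639786169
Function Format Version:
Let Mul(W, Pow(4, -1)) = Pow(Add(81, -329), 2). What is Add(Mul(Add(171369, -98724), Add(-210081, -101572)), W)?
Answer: -22639786169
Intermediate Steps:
W = 246016 (W = Mul(4, Pow(Add(81, -329), 2)) = Mul(4, Pow(-248, 2)) = Mul(4, 61504) = 246016)
Add(Mul(Add(171369, -98724), Add(-210081, -101572)), W) = Add(Mul(Add(171369, -98724), Add(-210081, -101572)), 246016) = Add(Mul(72645, -311653), 246016) = Add(-22640032185, 246016) = -22639786169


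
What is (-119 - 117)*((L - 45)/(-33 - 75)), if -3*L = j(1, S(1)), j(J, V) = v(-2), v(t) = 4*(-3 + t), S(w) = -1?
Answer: -6785/81 ≈ -83.765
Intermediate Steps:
v(t) = -12 + 4*t
j(J, V) = -20 (j(J, V) = -12 + 4*(-2) = -12 - 8 = -20)
L = 20/3 (L = -⅓*(-20) = 20/3 ≈ 6.6667)
(-119 - 117)*((L - 45)/(-33 - 75)) = (-119 - 117)*((20/3 - 45)/(-33 - 75)) = -(-27140)/(3*(-108)) = -(-27140)*(-1)/(3*108) = -236*115/324 = -6785/81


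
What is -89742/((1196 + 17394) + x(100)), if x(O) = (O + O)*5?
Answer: -14957/3265 ≈ -4.5810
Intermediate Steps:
x(O) = 10*O (x(O) = (2*O)*5 = 10*O)
-89742/((1196 + 17394) + x(100)) = -89742/((1196 + 17394) + 10*100) = -89742/(18590 + 1000) = -89742/19590 = -89742*1/19590 = -14957/3265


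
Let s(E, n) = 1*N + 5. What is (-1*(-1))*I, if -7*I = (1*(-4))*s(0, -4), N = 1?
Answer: 24/7 ≈ 3.4286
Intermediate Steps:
s(E, n) = 6 (s(E, n) = 1*1 + 5 = 1 + 5 = 6)
I = 24/7 (I = -1*(-4)*6/7 = -(-4)*6/7 = -⅐*(-24) = 24/7 ≈ 3.4286)
(-1*(-1))*I = -1*(-1)*(24/7) = 1*(24/7) = 24/7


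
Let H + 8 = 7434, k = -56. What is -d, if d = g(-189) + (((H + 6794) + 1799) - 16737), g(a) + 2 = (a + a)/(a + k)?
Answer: 25146/35 ≈ 718.46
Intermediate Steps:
H = 7426 (H = -8 + 7434 = 7426)
g(a) = -2 + 2*a/(-56 + a) (g(a) = -2 + (a + a)/(a - 56) = -2 + (2*a)/(-56 + a) = -2 + 2*a/(-56 + a))
d = -25146/35 (d = 112/(-56 - 189) + (((7426 + 6794) + 1799) - 16737) = 112/(-245) + ((14220 + 1799) - 16737) = 112*(-1/245) + (16019 - 16737) = -16/35 - 718 = -25146/35 ≈ -718.46)
-d = -1*(-25146/35) = 25146/35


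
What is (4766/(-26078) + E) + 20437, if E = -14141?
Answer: 82091161/13039 ≈ 6295.8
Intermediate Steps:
(4766/(-26078) + E) + 20437 = (4766/(-26078) - 14141) + 20437 = (4766*(-1/26078) - 14141) + 20437 = (-2383/13039 - 14141) + 20437 = -184386882/13039 + 20437 = 82091161/13039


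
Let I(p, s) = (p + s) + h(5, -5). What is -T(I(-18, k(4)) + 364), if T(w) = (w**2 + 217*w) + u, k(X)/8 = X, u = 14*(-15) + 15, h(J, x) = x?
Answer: -219875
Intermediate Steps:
u = -195 (u = -210 + 15 = -195)
k(X) = 8*X
I(p, s) = -5 + p + s (I(p, s) = (p + s) - 5 = -5 + p + s)
T(w) = -195 + w**2 + 217*w (T(w) = (w**2 + 217*w) - 195 = -195 + w**2 + 217*w)
-T(I(-18, k(4)) + 364) = -(-195 + ((-5 - 18 + 8*4) + 364)**2 + 217*((-5 - 18 + 8*4) + 364)) = -(-195 + ((-5 - 18 + 32) + 364)**2 + 217*((-5 - 18 + 32) + 364)) = -(-195 + (9 + 364)**2 + 217*(9 + 364)) = -(-195 + 373**2 + 217*373) = -(-195 + 139129 + 80941) = -1*219875 = -219875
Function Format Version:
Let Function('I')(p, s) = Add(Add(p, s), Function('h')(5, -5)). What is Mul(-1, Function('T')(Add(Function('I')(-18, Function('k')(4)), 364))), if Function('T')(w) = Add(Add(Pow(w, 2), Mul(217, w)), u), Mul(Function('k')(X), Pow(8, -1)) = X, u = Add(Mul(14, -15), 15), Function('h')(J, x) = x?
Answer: -219875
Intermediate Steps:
u = -195 (u = Add(-210, 15) = -195)
Function('k')(X) = Mul(8, X)
Function('I')(p, s) = Add(-5, p, s) (Function('I')(p, s) = Add(Add(p, s), -5) = Add(-5, p, s))
Function('T')(w) = Add(-195, Pow(w, 2), Mul(217, w)) (Function('T')(w) = Add(Add(Pow(w, 2), Mul(217, w)), -195) = Add(-195, Pow(w, 2), Mul(217, w)))
Mul(-1, Function('T')(Add(Function('I')(-18, Function('k')(4)), 364))) = Mul(-1, Add(-195, Pow(Add(Add(-5, -18, Mul(8, 4)), 364), 2), Mul(217, Add(Add(-5, -18, Mul(8, 4)), 364)))) = Mul(-1, Add(-195, Pow(Add(Add(-5, -18, 32), 364), 2), Mul(217, Add(Add(-5, -18, 32), 364)))) = Mul(-1, Add(-195, Pow(Add(9, 364), 2), Mul(217, Add(9, 364)))) = Mul(-1, Add(-195, Pow(373, 2), Mul(217, 373))) = Mul(-1, Add(-195, 139129, 80941)) = Mul(-1, 219875) = -219875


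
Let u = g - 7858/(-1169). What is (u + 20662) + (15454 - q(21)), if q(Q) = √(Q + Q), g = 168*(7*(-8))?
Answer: 31229510/1169 - √42 ≈ 26708.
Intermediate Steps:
g = -9408 (g = 168*(-56) = -9408)
u = -10990094/1169 (u = -9408 - 7858/(-1169) = -9408 - 7858*(-1)/1169 = -9408 - 1*(-7858/1169) = -9408 + 7858/1169 = -10990094/1169 ≈ -9401.3)
q(Q) = √2*√Q (q(Q) = √(2*Q) = √2*√Q)
(u + 20662) + (15454 - q(21)) = (-10990094/1169 + 20662) + (15454 - √2*√21) = 13163784/1169 + (15454 - √42) = 31229510/1169 - √42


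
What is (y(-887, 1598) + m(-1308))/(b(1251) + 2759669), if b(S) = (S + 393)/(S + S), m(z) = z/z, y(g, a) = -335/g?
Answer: 509574/1020743853089 ≈ 4.9922e-7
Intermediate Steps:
m(z) = 1
b(S) = (393 + S)/(2*S) (b(S) = (393 + S)/((2*S)) = (393 + S)*(1/(2*S)) = (393 + S)/(2*S))
(y(-887, 1598) + m(-1308))/(b(1251) + 2759669) = (-335/(-887) + 1)/((½)*(393 + 1251)/1251 + 2759669) = (-335*(-1/887) + 1)/((½)*(1/1251)*1644 + 2759669) = (335/887 + 1)/(274/417 + 2759669) = 1222/(887*(1150782247/417)) = (1222/887)*(417/1150782247) = 509574/1020743853089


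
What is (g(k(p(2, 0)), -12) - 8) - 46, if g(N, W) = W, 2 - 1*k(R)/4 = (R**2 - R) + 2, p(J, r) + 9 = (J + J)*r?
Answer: -66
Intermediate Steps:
p(J, r) = -9 + 2*J*r (p(J, r) = -9 + (J + J)*r = -9 + (2*J)*r = -9 + 2*J*r)
k(R) = -4*R**2 + 4*R (k(R) = 8 - 4*((R**2 - R) + 2) = 8 - 4*(2 + R**2 - R) = 8 + (-8 - 4*R**2 + 4*R) = -4*R**2 + 4*R)
(g(k(p(2, 0)), -12) - 8) - 46 = (-12 - 8) - 46 = -20 - 46 = -66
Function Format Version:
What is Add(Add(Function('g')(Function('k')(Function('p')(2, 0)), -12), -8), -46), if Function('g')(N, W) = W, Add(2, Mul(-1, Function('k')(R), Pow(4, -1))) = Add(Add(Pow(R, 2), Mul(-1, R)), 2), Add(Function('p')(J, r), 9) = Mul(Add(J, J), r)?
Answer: -66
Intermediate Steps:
Function('p')(J, r) = Add(-9, Mul(2, J, r)) (Function('p')(J, r) = Add(-9, Mul(Add(J, J), r)) = Add(-9, Mul(Mul(2, J), r)) = Add(-9, Mul(2, J, r)))
Function('k')(R) = Add(Mul(-4, Pow(R, 2)), Mul(4, R)) (Function('k')(R) = Add(8, Mul(-4, Add(Add(Pow(R, 2), Mul(-1, R)), 2))) = Add(8, Mul(-4, Add(2, Pow(R, 2), Mul(-1, R)))) = Add(8, Add(-8, Mul(-4, Pow(R, 2)), Mul(4, R))) = Add(Mul(-4, Pow(R, 2)), Mul(4, R)))
Add(Add(Function('g')(Function('k')(Function('p')(2, 0)), -12), -8), -46) = Add(Add(-12, -8), -46) = Add(-20, -46) = -66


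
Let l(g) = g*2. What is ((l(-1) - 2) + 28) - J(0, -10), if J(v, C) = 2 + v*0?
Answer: 22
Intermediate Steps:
l(g) = 2*g
J(v, C) = 2 (J(v, C) = 2 + 0 = 2)
((l(-1) - 2) + 28) - J(0, -10) = ((2*(-1) - 2) + 28) - 1*2 = ((-2 - 2) + 28) - 2 = (-4 + 28) - 2 = 24 - 2 = 22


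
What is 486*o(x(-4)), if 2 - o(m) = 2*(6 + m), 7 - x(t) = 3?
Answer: -8748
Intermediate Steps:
x(t) = 4 (x(t) = 7 - 1*3 = 7 - 3 = 4)
o(m) = -10 - 2*m (o(m) = 2 - 2*(6 + m) = 2 - (12 + 2*m) = 2 + (-12 - 2*m) = -10 - 2*m)
486*o(x(-4)) = 486*(-10 - 2*4) = 486*(-10 - 8) = 486*(-18) = -8748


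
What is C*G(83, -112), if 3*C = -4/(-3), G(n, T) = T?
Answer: -448/9 ≈ -49.778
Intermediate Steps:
C = 4/9 (C = (-4/(-3))/3 = (-4*(-1/3))/3 = (1/3)*(4/3) = 4/9 ≈ 0.44444)
C*G(83, -112) = (4/9)*(-112) = -448/9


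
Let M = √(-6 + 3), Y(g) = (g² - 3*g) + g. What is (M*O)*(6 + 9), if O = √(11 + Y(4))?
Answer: 15*I*√57 ≈ 113.25*I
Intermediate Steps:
Y(g) = g² - 2*g
M = I*√3 (M = √(-3) = I*√3 ≈ 1.732*I)
O = √19 (O = √(11 + 4*(-2 + 4)) = √(11 + 4*2) = √(11 + 8) = √19 ≈ 4.3589)
(M*O)*(6 + 9) = ((I*√3)*√19)*(6 + 9) = (I*√57)*15 = 15*I*√57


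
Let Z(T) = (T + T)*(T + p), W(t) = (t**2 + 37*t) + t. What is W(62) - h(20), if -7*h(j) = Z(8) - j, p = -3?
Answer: 43460/7 ≈ 6208.6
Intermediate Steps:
W(t) = t**2 + 38*t
Z(T) = 2*T*(-3 + T) (Z(T) = (T + T)*(T - 3) = (2*T)*(-3 + T) = 2*T*(-3 + T))
h(j) = -80/7 + j/7 (h(j) = -(2*8*(-3 + 8) - j)/7 = -(2*8*5 - j)/7 = -(80 - j)/7 = -80/7 + j/7)
W(62) - h(20) = 62*(38 + 62) - (-80/7 + (1/7)*20) = 62*100 - (-80/7 + 20/7) = 6200 - 1*(-60/7) = 6200 + 60/7 = 43460/7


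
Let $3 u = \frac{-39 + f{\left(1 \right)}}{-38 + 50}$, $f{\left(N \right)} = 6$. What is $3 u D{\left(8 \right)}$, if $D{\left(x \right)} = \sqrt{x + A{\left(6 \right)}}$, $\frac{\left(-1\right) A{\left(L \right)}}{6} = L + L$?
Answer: $- 22 i \approx - 22.0 i$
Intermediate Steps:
$A{\left(L \right)} = - 12 L$ ($A{\left(L \right)} = - 6 \left(L + L\right) = - 6 \cdot 2 L = - 12 L$)
$D{\left(x \right)} = \sqrt{-72 + x}$ ($D{\left(x \right)} = \sqrt{x - 72} = \sqrt{-72 + x}$)
$u = - \frac{11}{12}$ ($u = \frac{\left(-39 + 6\right) \frac{1}{-38 + 50}}{3} = \frac{\left(-33\right) \frac{1}{12}}{3} = \frac{1}{3} \left(- \frac{11}{4}\right) = - \frac{11}{12} \approx -0.91667$)
$3 u D{\left(8 \right)} = 3 \left(- \frac{11}{12}\right) \sqrt{-72 + 8} = - \frac{11 \sqrt{-64}}{4} = - \frac{11 \cdot 8 i}{4} = - 22 i$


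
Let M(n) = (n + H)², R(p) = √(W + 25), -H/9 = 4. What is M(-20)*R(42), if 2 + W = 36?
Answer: 3136*√59 ≈ 24088.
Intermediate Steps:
H = -36 (H = -9*4 = -36)
W = 34 (W = -2 + 36 = 34)
R(p) = √59 (R(p) = √(34 + 25) = √59)
M(n) = (-36 + n)² (M(n) = (n - 36)² = (-36 + n)²)
M(-20)*R(42) = (-36 - 20)²*√59 = (-56)²*√59 = 3136*√59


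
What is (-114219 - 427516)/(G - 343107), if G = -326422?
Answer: 541735/669529 ≈ 0.80913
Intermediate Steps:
(-114219 - 427516)/(G - 343107) = (-114219 - 427516)/(-326422 - 343107) = -541735/(-669529) = -541735*(-1/669529) = 541735/669529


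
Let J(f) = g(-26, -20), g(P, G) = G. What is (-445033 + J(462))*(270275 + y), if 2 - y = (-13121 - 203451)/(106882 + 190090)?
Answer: -8930535617191062/74243 ≈ -1.2029e+11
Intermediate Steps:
J(f) = -20
y = 202629/74243 (y = 2 - (-13121 - 203451)/(106882 + 190090) = 2 - (-216572)/296972 = 2 - 1*(-54143/74243) = 2 + 54143/74243 = 202629/74243 ≈ 2.7293)
(-445033 + J(462))*(270275 + y) = (-445033 - 20)*(270275 + 202629/74243) = -445053*20066229454/74243 = -8930535617191062/74243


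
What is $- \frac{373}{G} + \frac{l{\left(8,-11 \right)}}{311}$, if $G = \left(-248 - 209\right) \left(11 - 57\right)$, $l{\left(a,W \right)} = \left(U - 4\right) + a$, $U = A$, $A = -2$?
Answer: $- \frac{73959}{6537842} \approx -0.011312$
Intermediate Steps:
$U = -2$
$l{\left(a,W \right)} = -6 + a$ ($l{\left(a,W \right)} = \left(-2 - 4\right) + a = -6 + a$)
$G = 21022$ ($G = \left(-457\right) \left(-46\right) = 21022$)
$- \frac{373}{G} + \frac{l{\left(8,-11 \right)}}{311} = - \frac{373}{21022} + \frac{-6 + 8}{311} = \left(-373\right) \frac{1}{21022} + 2 \cdot \frac{1}{311} = - \frac{373}{21022} + \frac{2}{311} = - \frac{73959}{6537842}$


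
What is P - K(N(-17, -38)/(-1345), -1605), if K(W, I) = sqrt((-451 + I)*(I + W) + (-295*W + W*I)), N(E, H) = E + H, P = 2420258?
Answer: 2420258 - 2*sqrt(59692727719)/269 ≈ 2.4184e+6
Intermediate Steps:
K(W, I) = sqrt(-295*W + I*W + (-451 + I)*(I + W)) (K(W, I) = sqrt((-451 + I)*(I + W) + (-295*W + I*W)) = sqrt(-295*W + I*W + (-451 + I)*(I + W)))
P - K(N(-17, -38)/(-1345), -1605) = 2420258 - sqrt((-1605)**2 - 746*(-17 - 38)/(-1345) - 451*(-1605) + 2*(-1605)*((-17 - 38)/(-1345))) = 2420258 - sqrt(2576025 - (-41030)*(-1)/1345 + 723855 + 2*(-1605)*(-55*(-1/1345))) = 2420258 - sqrt(2576025 - 746*11/269 + 723855 + 2*(-1605)*(11/269)) = 2420258 - sqrt(2576025 - 8206/269 + 723855 - 35310/269) = 2420258 - sqrt(887624204/269) = 2420258 - 2*sqrt(59692727719)/269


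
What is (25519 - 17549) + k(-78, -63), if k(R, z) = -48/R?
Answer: 103618/13 ≈ 7970.6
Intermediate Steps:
(25519 - 17549) + k(-78, -63) = (25519 - 17549) - 48/(-78) = 7970 - 48*(-1/78) = 7970 + 8/13 = 103618/13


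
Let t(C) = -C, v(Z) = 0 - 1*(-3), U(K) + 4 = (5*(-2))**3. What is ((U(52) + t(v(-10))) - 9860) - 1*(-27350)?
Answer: 16483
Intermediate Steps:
U(K) = -1004 (U(K) = -4 + (5*(-2))**3 = -4 + (-10)**3 = -4 - 1000 = -1004)
v(Z) = 3 (v(Z) = 0 + 3 = 3)
((U(52) + t(v(-10))) - 9860) - 1*(-27350) = ((-1004 - 1*3) - 9860) - 1*(-27350) = ((-1004 - 3) - 9860) + 27350 = (-1007 - 9860) + 27350 = -10867 + 27350 = 16483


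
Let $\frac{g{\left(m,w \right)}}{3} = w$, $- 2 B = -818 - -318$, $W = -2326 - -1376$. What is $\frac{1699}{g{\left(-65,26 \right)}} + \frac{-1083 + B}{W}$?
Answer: $\frac{419756}{18525} \approx 22.659$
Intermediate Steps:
$W = -950$ ($W = -2326 + 1376 = -950$)
$B = 250$ ($B = - \frac{-818 - -318}{2} = - \frac{-818 + 318}{2} = \left(- \frac{1}{2}\right) \left(-500\right) = 250$)
$g{\left(m,w \right)} = 3 w$
$\frac{1699}{g{\left(-65,26 \right)}} + \frac{-1083 + B}{W} = \frac{1699}{3 \cdot 26} + \frac{-1083 + 250}{-950} = \frac{1699}{78} - - \frac{833}{950} = 1699 \cdot \frac{1}{78} + \frac{833}{950} = \frac{1699}{78} + \frac{833}{950} = \frac{419756}{18525}$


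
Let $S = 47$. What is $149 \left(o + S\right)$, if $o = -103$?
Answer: $-8344$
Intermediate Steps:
$149 \left(o + S\right) = 149 \left(-103 + 47\right) = 149 \left(-56\right) = -8344$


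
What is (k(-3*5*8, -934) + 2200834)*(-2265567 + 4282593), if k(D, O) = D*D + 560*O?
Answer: 3413199295044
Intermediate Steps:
k(D, O) = D² + 560*O
(k(-3*5*8, -934) + 2200834)*(-2265567 + 4282593) = (((-3*5*8)² + 560*(-934)) + 2200834)*(-2265567 + 4282593) = (((-15*8)² - 523040) + 2200834)*2017026 = (((-120)² - 523040) + 2200834)*2017026 = ((14400 - 523040) + 2200834)*2017026 = (-508640 + 2200834)*2017026 = 1692194*2017026 = 3413199295044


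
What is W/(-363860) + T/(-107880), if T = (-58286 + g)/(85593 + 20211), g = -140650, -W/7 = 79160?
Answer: 209155858439/137339528780 ≈ 1.5229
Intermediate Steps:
W = -554120 (W = -7*79160 = -554120)
T = -5526/2939 (T = (-58286 - 140650)/(85593 + 20211) = -198936/105804 = -198936*1/105804 = -5526/2939 ≈ -1.8802)
W/(-363860) + T/(-107880) = -554120/(-363860) - 5526/2939/(-107880) = -554120*(-1/363860) - 5526/2939*(-1/107880) = 3958/2599 + 921/52843220 = 209155858439/137339528780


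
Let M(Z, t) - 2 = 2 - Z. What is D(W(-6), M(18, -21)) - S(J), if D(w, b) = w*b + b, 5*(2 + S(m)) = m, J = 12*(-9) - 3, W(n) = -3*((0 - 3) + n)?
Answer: -1839/5 ≈ -367.80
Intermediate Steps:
M(Z, t) = 4 - Z (M(Z, t) = 2 + (2 - Z) = 4 - Z)
W(n) = 9 - 3*n (W(n) = -3*(-3 + n) = 9 - 3*n)
J = -111 (J = -108 - 3 = -111)
S(m) = -2 + m/5
D(w, b) = b + b*w (D(w, b) = b*w + b = b + b*w)
D(W(-6), M(18, -21)) - S(J) = (4 - 1*18)*(1 + (9 - 3*(-6))) - (-2 + (1/5)*(-111)) = (4 - 18)*(1 + (9 + 18)) - (-2 - 111/5) = -14*(1 + 27) - 1*(-121/5) = -14*28 + 121/5 = -392 + 121/5 = -1839/5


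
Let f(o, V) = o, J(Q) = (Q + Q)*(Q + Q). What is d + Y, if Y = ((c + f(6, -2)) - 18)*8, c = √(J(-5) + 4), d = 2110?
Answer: 2014 + 16*√26 ≈ 2095.6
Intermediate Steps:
J(Q) = 4*Q² (J(Q) = (2*Q)*(2*Q) = 4*Q²)
c = 2*√26 (c = √(4*(-5)² + 4) = √(4*25 + 4) = √(100 + 4) = √104 = 2*√26 ≈ 10.198)
Y = -96 + 16*√26 (Y = ((2*√26 + 6) - 18)*8 = ((6 + 2*√26) - 18)*8 = (-12 + 2*√26)*8 = -96 + 16*√26 ≈ -14.416)
d + Y = 2110 + (-96 + 16*√26) = 2014 + 16*√26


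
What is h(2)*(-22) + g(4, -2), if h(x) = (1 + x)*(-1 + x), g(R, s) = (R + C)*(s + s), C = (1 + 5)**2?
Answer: -226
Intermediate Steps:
C = 36 (C = 6**2 = 36)
g(R, s) = 2*s*(36 + R) (g(R, s) = (R + 36)*(s + s) = (36 + R)*(2*s) = 2*s*(36 + R))
h(2)*(-22) + g(4, -2) = (-1 + 2**2)*(-22) + 2*(-2)*(36 + 4) = (-1 + 4)*(-22) + 2*(-2)*40 = 3*(-22) - 160 = -66 - 160 = -226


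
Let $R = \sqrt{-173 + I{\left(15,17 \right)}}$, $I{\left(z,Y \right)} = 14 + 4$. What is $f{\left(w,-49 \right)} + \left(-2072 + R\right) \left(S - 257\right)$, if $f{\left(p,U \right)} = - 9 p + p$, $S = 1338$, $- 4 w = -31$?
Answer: $-2239894 + 1081 i \sqrt{155} \approx -2.2399 \cdot 10^{6} + 13458.0 i$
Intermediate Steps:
$w = \frac{31}{4}$ ($w = \left(- \frac{1}{4}\right) \left(-31\right) = \frac{31}{4} \approx 7.75$)
$I{\left(z,Y \right)} = 18$
$R = i \sqrt{155}$ ($R = \sqrt{-173 + 18} = \sqrt{-155} = i \sqrt{155} \approx 12.45 i$)
$f{\left(p,U \right)} = - 8 p$
$f{\left(w,-49 \right)} + \left(-2072 + R\right) \left(S - 257\right) = \left(-8\right) \frac{31}{4} + \left(-2072 + i \sqrt{155}\right) \left(1338 - 257\right) = -62 + \left(-2072 + i \sqrt{155}\right) 1081 = -62 - \left(2239832 - 1081 i \sqrt{155}\right) = -2239894 + 1081 i \sqrt{155}$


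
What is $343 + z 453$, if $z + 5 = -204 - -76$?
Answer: $-59906$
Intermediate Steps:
$z = -133$ ($z = -5 - 128 = -133$)
$343 + z 453 = 343 - 60249 = -59906$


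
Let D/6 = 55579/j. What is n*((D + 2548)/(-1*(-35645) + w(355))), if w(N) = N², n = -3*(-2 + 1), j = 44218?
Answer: 3323557/70085530 ≈ 0.047421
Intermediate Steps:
D = 166737/22109 (D = 6*(55579/44218) = 166737/22109 ≈ 7.5416)
n = 3 (n = -3*(-1) = 3)
n*((D + 2548)/(-1*(-35645) + w(355))) = 3*((166737/22109 + 2548)/(-1*(-35645) + 355²)) = 3*(56500469/(22109*(35645 + 126025))) = 3*((56500469/22109)/161670) = 3*((56500469/22109)*(1/161670)) = 3*(3323557/210256590) = 3323557/70085530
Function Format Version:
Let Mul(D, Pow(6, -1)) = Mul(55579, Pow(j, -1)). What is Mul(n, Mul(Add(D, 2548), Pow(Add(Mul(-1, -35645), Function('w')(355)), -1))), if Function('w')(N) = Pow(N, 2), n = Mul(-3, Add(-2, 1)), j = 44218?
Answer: Rational(3323557, 70085530) ≈ 0.047421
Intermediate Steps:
D = Rational(166737, 22109) (D = Mul(6, Mul(55579, Pow(44218, -1))) = Mul(6, Mul(55579, Rational(1, 44218))) = Mul(6, Rational(55579, 44218)) = Rational(166737, 22109) ≈ 7.5416)
n = 3 (n = Mul(-3, -1) = 3)
Mul(n, Mul(Add(D, 2548), Pow(Add(Mul(-1, -35645), Function('w')(355)), -1))) = Mul(3, Mul(Add(Rational(166737, 22109), 2548), Pow(Add(Mul(-1, -35645), Pow(355, 2)), -1))) = Mul(3, Mul(Rational(56500469, 22109), Pow(Add(35645, 126025), -1))) = Mul(3, Mul(Rational(56500469, 22109), Pow(161670, -1))) = Mul(3, Mul(Rational(56500469, 22109), Rational(1, 161670))) = Mul(3, Rational(3323557, 210256590)) = Rational(3323557, 70085530)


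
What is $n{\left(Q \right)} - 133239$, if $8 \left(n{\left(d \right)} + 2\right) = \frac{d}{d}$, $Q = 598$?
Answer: $- \frac{1065927}{8} \approx -1.3324 \cdot 10^{5}$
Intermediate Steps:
$n{\left(d \right)} = - \frac{15}{8}$ ($n{\left(d \right)} = -2 + \frac{d \frac{1}{d}}{8} = -2 + \frac{1}{8} \cdot 1 = -2 + \frac{1}{8} = - \frac{15}{8}$)
$n{\left(Q \right)} - 133239 = - \frac{15}{8} - 133239 = - \frac{1065927}{8}$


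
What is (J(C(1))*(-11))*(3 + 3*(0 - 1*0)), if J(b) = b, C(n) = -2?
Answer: 66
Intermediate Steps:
(J(C(1))*(-11))*(3 + 3*(0 - 1*0)) = (-2*(-11))*(3 + 3*(0 - 1*0)) = 22*(3 + 3*(0 + 0)) = 22*(3 + 3*0) = 22*(3 + 0) = 22*3 = 66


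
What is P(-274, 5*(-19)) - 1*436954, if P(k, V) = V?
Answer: -437049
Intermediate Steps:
P(-274, 5*(-19)) - 1*436954 = 5*(-19) - 1*436954 = -95 - 436954 = -437049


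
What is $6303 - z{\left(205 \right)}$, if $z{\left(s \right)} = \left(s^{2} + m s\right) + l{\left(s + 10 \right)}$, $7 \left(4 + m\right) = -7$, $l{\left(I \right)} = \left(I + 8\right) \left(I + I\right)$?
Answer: $-130587$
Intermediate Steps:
$l{\left(I \right)} = 2 I \left(8 + I\right)$ ($l{\left(I \right)} = \left(8 + I\right) 2 I = 2 I \left(8 + I\right)$)
$m = -5$ ($m = -4 + \frac{1}{7} \left(-7\right) = -4 - 1 = -5$)
$z{\left(s \right)} = s^{2} - 5 s + 2 \left(10 + s\right) \left(18 + s\right)$ ($z{\left(s \right)} = \left(s^{2} - 5 s\right) + 2 \left(s + 10\right) \left(8 + \left(s + 10\right)\right) = \left(s^{2} - 5 s\right) + 2 \left(10 + s\right) \left(8 + \left(10 + s\right)\right) = \left(s^{2} - 5 s\right) + 2 \left(10 + s\right) \left(18 + s\right) = s^{2} - 5 s + 2 \left(10 + s\right) \left(18 + s\right)$)
$6303 - z{\left(205 \right)} = 6303 - \left(360 + 3 \cdot 205^{2} + 51 \cdot 205\right) = 6303 - \left(360 + 3 \cdot 42025 + 10455\right) = 6303 - \left(360 + 126075 + 10455\right) = 6303 - 136890 = -130587$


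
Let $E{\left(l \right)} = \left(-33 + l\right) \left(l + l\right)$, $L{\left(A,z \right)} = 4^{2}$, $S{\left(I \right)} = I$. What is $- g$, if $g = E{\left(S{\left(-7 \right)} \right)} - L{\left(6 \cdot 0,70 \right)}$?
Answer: $-544$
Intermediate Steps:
$L{\left(A,z \right)} = 16$
$E{\left(l \right)} = 2 l \left(-33 + l\right)$ ($E{\left(l \right)} = \left(-33 + l\right) 2 l = 2 l \left(-33 + l\right)$)
$g = 544$ ($g = 2 \left(-7\right) \left(-33 - 7\right) - 16 = 2 \left(-7\right) \left(-40\right) - 16 = 560 - 16 = 544$)
$- g = \left(-1\right) 544 = -544$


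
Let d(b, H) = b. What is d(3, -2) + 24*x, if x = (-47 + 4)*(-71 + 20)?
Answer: 52635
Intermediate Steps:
x = 2193 (x = -43*(-51) = 2193)
d(3, -2) + 24*x = 3 + 24*2193 = 3 + 52632 = 52635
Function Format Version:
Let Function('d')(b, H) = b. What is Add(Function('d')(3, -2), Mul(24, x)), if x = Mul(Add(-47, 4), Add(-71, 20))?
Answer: 52635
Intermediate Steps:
x = 2193 (x = Mul(-43, -51) = 2193)
Add(Function('d')(3, -2), Mul(24, x)) = Add(3, Mul(24, 2193)) = Add(3, 52632) = 52635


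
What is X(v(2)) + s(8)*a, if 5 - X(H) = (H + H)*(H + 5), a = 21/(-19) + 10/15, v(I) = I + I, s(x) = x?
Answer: -4019/57 ≈ -70.509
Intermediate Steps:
v(I) = 2*I
a = -25/57 (a = 21*(-1/19) + 10*(1/15) = -21/19 + ⅔ = -25/57 ≈ -0.43860)
X(H) = 5 - 2*H*(5 + H) (X(H) = 5 - (H + H)*(H + 5) = 5 - 2*H*(5 + H))
X(v(2)) + s(8)*a = (5 - 20*2 - 2*(2*2)²) + 8*(-25/57) = (5 - 10*4 - 2*4²) - 200/57 = (5 - 40 - 2*16) - 200/57 = (5 - 40 - 32) - 200/57 = -67 - 200/57 = -4019/57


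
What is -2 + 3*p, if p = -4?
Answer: -14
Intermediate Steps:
-2 + 3*p = -2 + 3*(-4) = -2 - 12 = -14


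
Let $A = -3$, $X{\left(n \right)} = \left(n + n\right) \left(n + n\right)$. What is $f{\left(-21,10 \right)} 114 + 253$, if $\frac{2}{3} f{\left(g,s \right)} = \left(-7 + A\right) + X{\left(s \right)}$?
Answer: $66943$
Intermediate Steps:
$X{\left(n \right)} = 4 n^{2}$ ($X{\left(n \right)} = 2 n 2 n = 4 n^{2}$)
$f{\left(g,s \right)} = -15 + 6 s^{2}$ ($f{\left(g,s \right)} = \frac{3 \left(\left(-7 - 3\right) + 4 s^{2}\right)}{2} = \frac{3 \left(-10 + 4 s^{2}\right)}{2} = -15 + 6 s^{2}$)
$f{\left(-21,10 \right)} 114 + 253 = \left(-15 + 6 \cdot 10^{2}\right) 114 + 253 = \left(-15 + 6 \cdot 100\right) 114 + 253 = \left(-15 + 600\right) 114 + 253 = 585 \cdot 114 + 253 = 66690 + 253 = 66943$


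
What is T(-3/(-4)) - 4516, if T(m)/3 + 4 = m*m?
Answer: -72421/16 ≈ -4526.3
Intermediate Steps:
T(m) = -12 + 3*m² (T(m) = -12 + 3*(m*m) = -12 + 3*m²)
T(-3/(-4)) - 4516 = (-12 + 3*(-3/(-4))²) - 4516 = (-12 + 3*(-3*(-¼))²) - 4516 = (-12 + 3*(¾)²) - 4516 = (-12 + 3*(9/16)) - 4516 = (-12 + 27/16) - 4516 = -165/16 - 4516 = -72421/16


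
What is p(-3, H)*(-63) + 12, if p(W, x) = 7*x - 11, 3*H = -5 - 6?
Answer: 2322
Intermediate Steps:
H = -11/3 (H = (-5 - 6)/3 = (⅓)*(-11) = -11/3 ≈ -3.6667)
p(W, x) = -11 + 7*x
p(-3, H)*(-63) + 12 = (-11 + 7*(-11/3))*(-63) + 12 = (-11 - 77/3)*(-63) + 12 = -110/3*(-63) + 12 = 2310 + 12 = 2322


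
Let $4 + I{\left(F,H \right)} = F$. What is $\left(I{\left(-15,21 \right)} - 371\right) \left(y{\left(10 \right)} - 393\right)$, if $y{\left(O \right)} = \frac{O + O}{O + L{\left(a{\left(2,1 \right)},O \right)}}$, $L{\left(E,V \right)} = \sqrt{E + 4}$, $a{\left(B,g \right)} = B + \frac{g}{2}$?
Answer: $\frac{28505490}{187} + \frac{7800 \sqrt{26}}{187} \approx 1.5265 \cdot 10^{5}$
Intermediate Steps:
$I{\left(F,H \right)} = -4 + F$
$a{\left(B,g \right)} = B + \frac{g}{2}$ ($a{\left(B,g \right)} = B + g \frac{1}{2} = B + \frac{g}{2}$)
$L{\left(E,V \right)} = \sqrt{4 + E}$
$y{\left(O \right)} = \frac{2 O}{O + \frac{\sqrt{26}}{2}}$ ($y{\left(O \right)} = \frac{O + O}{O + \sqrt{4 + \left(2 + \frac{1}{2} \cdot 1\right)}} = \frac{2 O}{O + \sqrt{4 + \left(2 + \frac{1}{2}\right)}} = \frac{2 O}{O + \sqrt{4 + \frac{5}{2}}} = \frac{2 O}{O + \sqrt{\frac{13}{2}}} = \frac{2 O}{O + \frac{\sqrt{26}}{2}}$)
$\left(I{\left(-15,21 \right)} - 371\right) \left(y{\left(10 \right)} - 393\right) = \left(\left(-4 - 15\right) - 371\right) \left(4 \cdot 10 \frac{1}{\sqrt{26} + 2 \cdot 10} - 393\right) = \left(-19 - 371\right) \left(4 \cdot 10 \frac{1}{\sqrt{26} + 20} - 393\right) = - 390 \left(4 \cdot 10 \frac{1}{20 + \sqrt{26}} - 393\right) = - 390 \left(\frac{40}{20 + \sqrt{26}} - 393\right) = - 390 \left(-393 + \frac{40}{20 + \sqrt{26}}\right) = 153270 - \frac{15600}{20 + \sqrt{26}}$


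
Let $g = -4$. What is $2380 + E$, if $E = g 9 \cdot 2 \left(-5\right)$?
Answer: $2740$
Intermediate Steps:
$E = 360$ ($E = - 4 \cdot 9 \cdot 2 \left(-5\right) = - 4 \cdot 18 \left(-5\right) = \left(-4\right) \left(-90\right) = 360$)
$2380 + E = 2380 + 360 = 2740$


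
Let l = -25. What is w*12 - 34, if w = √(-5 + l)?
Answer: -34 + 12*I*√30 ≈ -34.0 + 65.727*I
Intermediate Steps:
w = I*√30 (w = √(-5 - 25) = √(-30) = I*√30 ≈ 5.4772*I)
w*12 - 34 = (I*√30)*12 - 34 = 12*I*√30 - 34 = -34 + 12*I*√30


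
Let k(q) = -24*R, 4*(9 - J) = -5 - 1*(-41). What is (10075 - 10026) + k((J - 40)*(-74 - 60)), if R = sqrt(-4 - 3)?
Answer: 49 - 24*I*sqrt(7) ≈ 49.0 - 63.498*I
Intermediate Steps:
J = 0 (J = 9 - (-5 - 1*(-41))/4 = 9 - (-5 + 41)/4 = 9 - 1/4*36 = 9 - 9 = 0)
R = I*sqrt(7) (R = sqrt(-7) = I*sqrt(7) ≈ 2.6458*I)
k(q) = -24*I*sqrt(7)
(10075 - 10026) + k((J - 40)*(-74 - 60)) = (10075 - 10026) - 24*I*sqrt(7) = 49 - 24*I*sqrt(7)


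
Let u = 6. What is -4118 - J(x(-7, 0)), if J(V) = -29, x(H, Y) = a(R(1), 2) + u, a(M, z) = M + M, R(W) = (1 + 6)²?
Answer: -4089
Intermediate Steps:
R(W) = 49 (R(W) = 7² = 49)
a(M, z) = 2*M
x(H, Y) = 104 (x(H, Y) = 2*49 + 6 = 98 + 6 = 104)
-4118 - J(x(-7, 0)) = -4118 - 1*(-29) = -4118 + 29 = -4089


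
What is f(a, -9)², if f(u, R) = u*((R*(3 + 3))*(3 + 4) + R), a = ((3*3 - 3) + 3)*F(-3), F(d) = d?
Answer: 109181601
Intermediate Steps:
a = -27 (a = ((3*3 - 3) + 3)*(-3) = ((9 - 3) + 3)*(-3) = (6 + 3)*(-3) = 9*(-3) = -27)
f(u, R) = 43*R*u (f(u, R) = u*((R*6)*7 + R) = u*((6*R)*7 + R) = u*(42*R + R) = u*(43*R) = 43*R*u)
f(a, -9)² = (43*(-9)*(-27))² = 10449² = 109181601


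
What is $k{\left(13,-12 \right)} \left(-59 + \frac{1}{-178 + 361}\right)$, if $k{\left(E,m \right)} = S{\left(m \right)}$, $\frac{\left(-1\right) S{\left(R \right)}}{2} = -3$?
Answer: $- \frac{21592}{61} \approx -353.97$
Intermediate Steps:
$S{\left(R \right)} = 6$ ($S{\left(R \right)} = \left(-2\right) \left(-3\right) = 6$)
$k{\left(E,m \right)} = 6$
$k{\left(13,-12 \right)} \left(-59 + \frac{1}{-178 + 361}\right) = 6 \left(-59 + \frac{1}{-178 + 361}\right) = 6 \left(-59 + \frac{1}{183}\right) = 6 \left(- \frac{10796}{183}\right) = - \frac{21592}{61}$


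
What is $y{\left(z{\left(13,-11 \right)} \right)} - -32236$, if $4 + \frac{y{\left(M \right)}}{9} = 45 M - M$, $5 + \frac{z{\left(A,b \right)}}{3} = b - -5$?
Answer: $19132$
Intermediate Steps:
$z{\left(A,b \right)} = 3 b$ ($z{\left(A,b \right)} = -15 + 3 \left(b - -5\right) = -15 + 3 \left(b + 5\right) = -15 + 3 \left(5 + b\right) = -15 + \left(15 + 3 b\right) = 3 b$)
$y{\left(M \right)} = -36 + 396 M$ ($y{\left(M \right)} = -36 + 9 \left(45 M - M\right) = -36 + 9 \cdot 44 M = -36 + 396 M$)
$y{\left(z{\left(13,-11 \right)} \right)} - -32236 = \left(-36 + 396 \cdot 3 \left(-11\right)\right) - -32236 = \left(-36 + 396 \left(-33\right)\right) + 32236 = \left(-36 - 13068\right) + 32236 = -13104 + 32236 = 19132$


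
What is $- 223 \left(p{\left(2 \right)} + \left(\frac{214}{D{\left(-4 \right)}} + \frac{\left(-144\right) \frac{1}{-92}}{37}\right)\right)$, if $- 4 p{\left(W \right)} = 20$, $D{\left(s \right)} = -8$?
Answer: $\frac{24069059}{3404} \approx 7070.8$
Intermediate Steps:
$p{\left(W \right)} = -5$ ($p{\left(W \right)} = \left(- \frac{1}{4}\right) 20 = -5$)
$- 223 \left(p{\left(2 \right)} + \left(\frac{214}{D{\left(-4 \right)}} + \frac{\left(-144\right) \frac{1}{-92}}{37}\right)\right) = - 223 \left(-5 + \left(\frac{214}{-8} + \frac{\left(-144\right) \frac{1}{-92}}{37}\right)\right) = - 223 \left(-5 + \left(214 \left(- \frac{1}{8}\right) + \left(-144\right) \left(- \frac{1}{92}\right) \frac{1}{37}\right)\right) = - 223 \left(-5 + \left(- \frac{107}{4} + \frac{36}{23} \cdot \frac{1}{37}\right)\right) = - 223 \left(-5 + \left(- \frac{107}{4} + \frac{36}{851}\right)\right) = - 223 \left(-5 - \frac{90913}{3404}\right) = \left(-223\right) \left(- \frac{107933}{3404}\right) = \frac{24069059}{3404}$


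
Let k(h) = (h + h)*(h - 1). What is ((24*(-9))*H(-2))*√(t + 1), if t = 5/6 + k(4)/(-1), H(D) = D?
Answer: 72*I*√798 ≈ 2033.9*I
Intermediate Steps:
k(h) = 2*h*(-1 + h) (k(h) = (2*h)*(-1 + h) = 2*h*(-1 + h))
t = -139/6 (t = 5/6 + (2*4*(-1 + 4))/(-1) = 5*(⅙) + (2*4*3)*(-1) = ⅚ + 24*(-1) = ⅚ - 24 = -139/6 ≈ -23.167)
((24*(-9))*H(-2))*√(t + 1) = ((24*(-9))*(-2))*√(-139/6 + 1) = (-216*(-2))*√(-133/6) = 432*(I*√798/6) = 72*I*√798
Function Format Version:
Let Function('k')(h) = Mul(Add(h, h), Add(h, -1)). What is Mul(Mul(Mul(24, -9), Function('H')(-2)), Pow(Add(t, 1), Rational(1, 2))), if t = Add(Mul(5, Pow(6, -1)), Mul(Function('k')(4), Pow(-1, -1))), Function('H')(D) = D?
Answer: Mul(72, I, Pow(798, Rational(1, 2))) ≈ Mul(2033.9, I)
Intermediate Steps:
Function('k')(h) = Mul(2, h, Add(-1, h)) (Function('k')(h) = Mul(Mul(2, h), Add(-1, h)) = Mul(2, h, Add(-1, h)))
t = Rational(-139, 6) (t = Add(Mul(5, Pow(6, -1)), Mul(Mul(2, 4, Add(-1, 4)), Pow(-1, -1))) = Add(Mul(5, Rational(1, 6)), Mul(Mul(2, 4, 3), -1)) = Add(Rational(5, 6), Mul(24, -1)) = Add(Rational(5, 6), -24) = Rational(-139, 6) ≈ -23.167)
Mul(Mul(Mul(24, -9), Function('H')(-2)), Pow(Add(t, 1), Rational(1, 2))) = Mul(Mul(Mul(24, -9), -2), Pow(Add(Rational(-139, 6), 1), Rational(1, 2))) = Mul(Mul(-216, -2), Pow(Rational(-133, 6), Rational(1, 2))) = Mul(432, Mul(Rational(1, 6), I, Pow(798, Rational(1, 2)))) = Mul(72, I, Pow(798, Rational(1, 2)))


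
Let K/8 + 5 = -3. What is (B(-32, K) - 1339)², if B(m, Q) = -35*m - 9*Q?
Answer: 127449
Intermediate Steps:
K = -64 (K = -40 + 8*(-3) = -40 - 24 = -64)
(B(-32, K) - 1339)² = ((-35*(-32) - 9*(-64)) - 1339)² = ((1120 + 576) - 1339)² = (1696 - 1339)² = 357² = 127449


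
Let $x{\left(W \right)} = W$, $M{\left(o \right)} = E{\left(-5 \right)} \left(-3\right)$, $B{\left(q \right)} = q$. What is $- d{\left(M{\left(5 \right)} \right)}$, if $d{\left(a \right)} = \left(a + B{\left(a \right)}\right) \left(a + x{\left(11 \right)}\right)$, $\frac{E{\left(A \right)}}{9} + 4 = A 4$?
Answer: $-854064$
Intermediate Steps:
$E{\left(A \right)} = -36 + 36 A$ ($E{\left(A \right)} = -36 + 9 A 4 = -36 + 9 \cdot 4 A = -36 + 36 A$)
$M{\left(o \right)} = 648$ ($M{\left(o \right)} = \left(-36 + 36 \left(-5\right)\right) \left(-3\right) = \left(-36 - 180\right) \left(-3\right) = \left(-216\right) \left(-3\right) = 648$)
$d{\left(a \right)} = 2 a \left(11 + a\right)$ ($d{\left(a \right)} = \left(a + a\right) \left(a + 11\right) = 2 a \left(11 + a\right)$)
$- d{\left(M{\left(5 \right)} \right)} = - 2 \cdot 648 \left(11 + 648\right) = - 2 \cdot 648 \cdot 659 = \left(-1\right) 854064 = -854064$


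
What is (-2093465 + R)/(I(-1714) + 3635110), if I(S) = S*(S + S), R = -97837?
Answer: -365217/1585117 ≈ -0.23040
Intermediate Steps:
I(S) = 2*S**2 (I(S) = S*(2*S) = 2*S**2)
(-2093465 + R)/(I(-1714) + 3635110) = (-2093465 - 97837)/(2*(-1714)**2 + 3635110) = -2191302/(2*2937796 + 3635110) = -2191302/(5875592 + 3635110) = -2191302/9510702 = -2191302*1/9510702 = -365217/1585117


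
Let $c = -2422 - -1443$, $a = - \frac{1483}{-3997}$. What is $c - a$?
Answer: $- \frac{3914546}{3997} \approx -979.37$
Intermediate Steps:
$a = \frac{1483}{3997}$ ($a = \left(-1483\right) \left(- \frac{1}{3997}\right) = \frac{1483}{3997} \approx 0.37103$)
$c = -979$ ($c = -2422 + 1443 = -979$)
$c - a = -979 - \frac{1483}{3997} = - \frac{3914546}{3997}$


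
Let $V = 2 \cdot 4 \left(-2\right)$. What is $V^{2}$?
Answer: $256$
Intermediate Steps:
$V = -16$ ($V = 8 \left(-2\right) = -16$)
$V^{2} = \left(-16\right)^{2} = 256$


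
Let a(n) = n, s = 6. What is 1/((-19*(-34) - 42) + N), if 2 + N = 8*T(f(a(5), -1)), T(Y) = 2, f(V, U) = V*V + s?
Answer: 1/618 ≈ 0.0016181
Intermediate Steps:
f(V, U) = 6 + V**2 (f(V, U) = V*V + 6 = V**2 + 6 = 6 + V**2)
N = 14 (N = -2 + 8*2 = -2 + 16 = 14)
1/((-19*(-34) - 42) + N) = 1/((-19*(-34) - 42) + 14) = 1/((646 - 42) + 14) = 1/(604 + 14) = 1/618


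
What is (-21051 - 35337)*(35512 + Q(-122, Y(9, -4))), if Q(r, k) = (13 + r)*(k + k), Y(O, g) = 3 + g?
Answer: -2014743240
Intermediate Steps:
Q(r, k) = 2*k*(13 + r) (Q(r, k) = (13 + r)*(2*k) = 2*k*(13 + r))
(-21051 - 35337)*(35512 + Q(-122, Y(9, -4))) = (-21051 - 35337)*(35512 + 2*(3 - 4)*(13 - 122)) = -56388*(35512 + 2*(-1)*(-109)) = -56388*(35512 + 218) = -56388*35730 = -2014743240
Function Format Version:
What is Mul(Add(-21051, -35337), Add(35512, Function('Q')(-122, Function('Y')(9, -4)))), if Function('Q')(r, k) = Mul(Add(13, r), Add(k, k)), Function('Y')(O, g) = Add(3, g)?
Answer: -2014743240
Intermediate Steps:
Function('Q')(r, k) = Mul(2, k, Add(13, r)) (Function('Q')(r, k) = Mul(Add(13, r), Mul(2, k)) = Mul(2, k, Add(13, r)))
Mul(Add(-21051, -35337), Add(35512, Function('Q')(-122, Function('Y')(9, -4)))) = Mul(Add(-21051, -35337), Add(35512, Mul(2, Add(3, -4), Add(13, -122)))) = Mul(-56388, Add(35512, Mul(2, -1, -109))) = Mul(-56388, Add(35512, 218)) = Mul(-56388, 35730) = -2014743240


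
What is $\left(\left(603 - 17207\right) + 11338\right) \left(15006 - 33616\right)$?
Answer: $98000260$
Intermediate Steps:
$\left(\left(603 - 17207\right) + 11338\right) \left(15006 - 33616\right) = \left(-16604 + 11338\right) \left(-18610\right) = \left(-5266\right) \left(-18610\right) = 98000260$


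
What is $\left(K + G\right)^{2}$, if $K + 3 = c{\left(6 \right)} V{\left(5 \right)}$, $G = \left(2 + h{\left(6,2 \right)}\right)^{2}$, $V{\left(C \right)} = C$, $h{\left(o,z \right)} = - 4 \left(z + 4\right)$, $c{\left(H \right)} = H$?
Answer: $261121$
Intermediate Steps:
$h{\left(o,z \right)} = -16 - 4 z$ ($h{\left(o,z \right)} = - 4 \left(4 + z\right) = -16 - 4 z$)
$G = 484$ ($G = \left(2 - 24\right)^{2} = \left(-22\right)^{2} = 484$)
$K = 27$ ($K = -3 + 6 \cdot 5 = -3 + 30 = 27$)
$\left(K + G\right)^{2} = \left(27 + 484\right)^{2} = 511^{2} = 261121$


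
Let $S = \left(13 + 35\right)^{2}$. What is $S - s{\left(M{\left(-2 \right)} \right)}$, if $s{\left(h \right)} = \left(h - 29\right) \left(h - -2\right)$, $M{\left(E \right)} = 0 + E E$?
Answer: $2454$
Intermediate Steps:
$M{\left(E \right)} = E^{2}$ ($M{\left(E \right)} = 0 + E^{2} = E^{2}$)
$S = 2304$ ($S = 48^{2} = 2304$)
$s{\left(h \right)} = \left(-29 + h\right) \left(2 + h\right)$ ($s{\left(h \right)} = \left(-29 + h\right) \left(h + \left(-24 + 26\right)\right) = \left(-29 + h\right) \left(h + 2\right) = \left(-29 + h\right) \left(2 + h\right)$)
$S - s{\left(M{\left(-2 \right)} \right)} = 2304 - \left(-58 + \left(\left(-2\right)^{2}\right)^{2} - 27 \left(-2\right)^{2}\right) = 2304 - \left(-58 + 4^{2} - 108\right) = 2304 - \left(-58 + 16 - 108\right) = 2304 - -150 = 2304 + 150 = 2454$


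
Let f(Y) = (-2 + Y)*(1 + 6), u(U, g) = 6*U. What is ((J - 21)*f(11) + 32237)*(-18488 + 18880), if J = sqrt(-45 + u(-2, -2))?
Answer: 12118288 + 24696*I*sqrt(57) ≈ 1.2118e+7 + 1.8645e+5*I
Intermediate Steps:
J = I*sqrt(57) (J = sqrt(-45 + 6*(-2)) = sqrt(-45 - 12) = sqrt(-57) = I*sqrt(57) ≈ 7.5498*I)
f(Y) = -14 + 7*Y (f(Y) = (-2 + Y)*7 = -14 + 7*Y)
((J - 21)*f(11) + 32237)*(-18488 + 18880) = ((I*sqrt(57) - 21)*(-14 + 7*11) + 32237)*(-18488 + 18880) = ((-21 + I*sqrt(57))*(-14 + 77) + 32237)*392 = ((-21 + I*sqrt(57))*63 + 32237)*392 = ((-1323 + 63*I*sqrt(57)) + 32237)*392 = (30914 + 63*I*sqrt(57))*392 = 12118288 + 24696*I*sqrt(57)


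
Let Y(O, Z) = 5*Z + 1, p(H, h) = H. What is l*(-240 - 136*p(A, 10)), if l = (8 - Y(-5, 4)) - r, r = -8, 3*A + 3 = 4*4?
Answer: 12440/3 ≈ 4146.7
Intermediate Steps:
A = 13/3 (A = -1 + (4*4)/3 = -1 + (⅓)*16 = -1 + 16/3 = 13/3 ≈ 4.3333)
Y(O, Z) = 1 + 5*Z
l = -5 (l = (8 - (1 + 5*4)) - 1*(-8) = (8 - (1 + 20)) + 8 = (8 - 1*21) + 8 = (8 - 21) + 8 = -13 + 8 = -5)
l*(-240 - 136*p(A, 10)) = -5*(-240 - 136*13/3) = -5*(-240 - 1768/3) = -5*(-2488/3) = 12440/3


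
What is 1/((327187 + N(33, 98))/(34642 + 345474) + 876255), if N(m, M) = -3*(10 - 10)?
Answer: 380116/333078872767 ≈ 1.1412e-6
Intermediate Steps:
N(m, M) = 0 (N(m, M) = -3*0 = 0)
1/((327187 + N(33, 98))/(34642 + 345474) + 876255) = 1/((327187 + 0)/(34642 + 345474) + 876255) = 1/(327187/380116 + 876255) = 1/(333078872767/380116) = 380116/333078872767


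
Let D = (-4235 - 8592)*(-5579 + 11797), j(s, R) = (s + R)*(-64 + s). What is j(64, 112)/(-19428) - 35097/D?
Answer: 35097/79758286 ≈ 0.00044004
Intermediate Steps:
j(s, R) = (-64 + s)*(R + s) (j(s, R) = (R + s)*(-64 + s) = (-64 + s)*(R + s))
D = -79758286 (D = -12827*6218 = -79758286)
j(64, 112)/(-19428) - 35097/D = (64² - 64*112 - 64*64 + 112*64)/(-19428) - 35097/(-79758286) = (4096 - 7168 - 4096 + 7168)*(-1/19428) - 35097*(-1/79758286) = 0*(-1/19428) + 35097/79758286 = 0 + 35097/79758286 = 35097/79758286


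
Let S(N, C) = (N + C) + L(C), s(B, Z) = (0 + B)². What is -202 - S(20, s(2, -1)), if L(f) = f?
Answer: -230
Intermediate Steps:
s(B, Z) = B²
S(N, C) = N + 2*C (S(N, C) = (N + C) + C = (C + N) + C = N + 2*C)
-202 - S(20, s(2, -1)) = -202 - (20 + 2*2²) = -202 - (20 + 2*4) = -202 - (20 + 8) = -202 - 1*28 = -202 - 28 = -230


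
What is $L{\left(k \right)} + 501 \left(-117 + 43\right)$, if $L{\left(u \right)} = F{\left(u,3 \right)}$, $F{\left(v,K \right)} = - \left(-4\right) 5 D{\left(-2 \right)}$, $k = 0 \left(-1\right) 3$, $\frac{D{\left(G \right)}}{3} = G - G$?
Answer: $-37074$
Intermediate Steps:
$D{\left(G \right)} = 0$ ($D{\left(G \right)} = 3 \left(G - G\right) = 3 \cdot 0 = 0$)
$k = 0$ ($k = 0 \cdot 3 = 0$)
$F{\left(v,K \right)} = 0$ ($F{\left(v,K \right)} = - \left(-4\right) 5 \cdot 0 = \left(-1\right) \left(-20\right) 0 = 20 \cdot 0 = 0$)
$L{\left(u \right)} = 0$
$L{\left(k \right)} + 501 \left(-117 + 43\right) = 0 + 501 \left(-117 + 43\right) = 0 + 501 \left(-74\right) = 0 - 37074 = -37074$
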